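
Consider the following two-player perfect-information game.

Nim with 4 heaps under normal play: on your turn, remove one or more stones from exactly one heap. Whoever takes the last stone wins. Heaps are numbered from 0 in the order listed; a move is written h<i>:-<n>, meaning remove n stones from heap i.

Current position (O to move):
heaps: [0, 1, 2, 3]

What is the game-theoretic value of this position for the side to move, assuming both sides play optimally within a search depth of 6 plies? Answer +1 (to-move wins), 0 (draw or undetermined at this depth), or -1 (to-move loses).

[(0,1,2,3)] O move#1: h1:-1:-1/(0,0,2,3)*, h2:-1:-1/(0,1,1,3), h2:-2:-1/(0,1,0,3), h3:-1:-1/(0,1,2,2), h3:-2:-1/(0,1,2,1), h3:-3:-1/(0,1,2,0)
[(0,0,2,3)] X move#2: h2:-1:-1/(0,0,1,3), h2:-2:-1/(0,0,0,3), h3:-1:+1/(0,0,2,2)*, h3:-2:-1/(0,0,2,1), h3:-3:-1/(0,0,2,0)
[(0,0,2,2)] O move#3: h2:-1:-1/(0,0,1,2)*, h2:-2:-1/(0,0,0,2), h3:-1:-1/(0,0,2,1), h3:-2:-1/(0,0,2,0)
[(0,0,1,2)] X move#4: h2:-1:-1/(0,0,0,2), h3:-1:+1/(0,0,1,1)*, h3:-2:-1/(0,0,1,0)
[(0,0,1,1)] O move#5: h2:-1:-1/(0,0,0,1)*, h3:-1:-1/(0,0,1,0)
[(0,0,0,1)] X move#6: h3:-1:+1/(0,0,0,0)*
[(0,0,0,0)] end (terminal -1, O#7); searched (0,1,2,3) to 6

value((0,1,2,3), O) = -1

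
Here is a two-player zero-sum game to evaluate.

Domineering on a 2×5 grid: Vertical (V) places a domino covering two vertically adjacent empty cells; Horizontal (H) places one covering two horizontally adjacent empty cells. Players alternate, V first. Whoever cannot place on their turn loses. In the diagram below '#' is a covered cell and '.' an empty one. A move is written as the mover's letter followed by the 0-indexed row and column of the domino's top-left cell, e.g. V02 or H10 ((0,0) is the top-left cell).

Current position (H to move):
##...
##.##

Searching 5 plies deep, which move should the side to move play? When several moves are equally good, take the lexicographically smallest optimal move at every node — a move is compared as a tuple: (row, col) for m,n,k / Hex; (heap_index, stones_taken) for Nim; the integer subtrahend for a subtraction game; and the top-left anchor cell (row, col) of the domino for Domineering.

H's best at [##.../##.##]: H02

[##.../##.##] H move#1: H02:+1/####./##.##*, H03:-1/##.##/##.##
[####./##.##] end (terminal -1, V#2); searched ##.../##.## to 5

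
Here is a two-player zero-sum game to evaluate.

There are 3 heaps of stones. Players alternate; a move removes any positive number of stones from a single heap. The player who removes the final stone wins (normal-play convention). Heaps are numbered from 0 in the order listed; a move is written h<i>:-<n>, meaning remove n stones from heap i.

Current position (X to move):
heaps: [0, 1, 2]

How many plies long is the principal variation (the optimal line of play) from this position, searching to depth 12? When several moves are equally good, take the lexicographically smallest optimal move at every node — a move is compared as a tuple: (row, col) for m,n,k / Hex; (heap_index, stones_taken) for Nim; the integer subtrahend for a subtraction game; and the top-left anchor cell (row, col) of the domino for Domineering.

[(0,1,2)] X move#1: h1:-1:-1/(0,0,2), h2:-1:+1/(0,1,1)*, h2:-2:-1/(0,1,0)
[(0,1,1)] O move#2: h1:-1:-1/(0,0,1)*, h2:-1:-1/(0,1,0)
[(0,0,1)] X move#3: h2:-1:+1/(0,0,0)*
[(0,0,0)] end (terminal -1, O#4); searched (0,1,2) to 12

PV length from [(0,1,2)]: 3 plies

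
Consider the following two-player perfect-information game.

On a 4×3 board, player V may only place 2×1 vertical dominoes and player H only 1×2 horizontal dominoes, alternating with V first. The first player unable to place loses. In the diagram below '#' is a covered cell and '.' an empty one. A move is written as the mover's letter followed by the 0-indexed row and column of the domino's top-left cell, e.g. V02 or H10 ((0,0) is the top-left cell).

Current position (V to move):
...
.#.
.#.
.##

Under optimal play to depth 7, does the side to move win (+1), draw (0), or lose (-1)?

[.../.#./.#./.##] V move#1: V00:+1/#../##./.#./.##*, V02:+1/..#/.##/.#./.##, V10:+1/.../##./##./.##, V12:+1/.../.##/.##/.##, V20:+1/.../.#./##./###
[#../##./.#./.##] H move#2: H01:-1/###/##./.#./.##*
[###/##./.#./.##] V move#3: V12:+1/###/###/.##/.##*, V20:+1/###/##./##./###
[###/###/.##/.##] end (terminal -1, H#4); searched .../.#./.#./.## to 7

value(.../.#./.#./.##, V) = +1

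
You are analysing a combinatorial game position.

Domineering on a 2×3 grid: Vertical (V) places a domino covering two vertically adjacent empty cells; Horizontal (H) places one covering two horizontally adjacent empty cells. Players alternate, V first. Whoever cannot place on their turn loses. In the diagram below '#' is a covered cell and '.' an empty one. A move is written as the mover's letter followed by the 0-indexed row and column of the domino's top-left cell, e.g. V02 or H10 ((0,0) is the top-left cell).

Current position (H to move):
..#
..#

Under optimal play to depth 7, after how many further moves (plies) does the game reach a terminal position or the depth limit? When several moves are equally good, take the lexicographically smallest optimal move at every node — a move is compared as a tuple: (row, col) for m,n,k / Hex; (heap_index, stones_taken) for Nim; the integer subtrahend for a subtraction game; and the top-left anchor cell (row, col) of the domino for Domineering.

p1 H@[..#/..#]: H00[###/..#]+1* H10[..#/###]+1
p2 V@[###/..#] terminal -1; root [..#/..#] d7

PV length from [..#/..#]: 1 ply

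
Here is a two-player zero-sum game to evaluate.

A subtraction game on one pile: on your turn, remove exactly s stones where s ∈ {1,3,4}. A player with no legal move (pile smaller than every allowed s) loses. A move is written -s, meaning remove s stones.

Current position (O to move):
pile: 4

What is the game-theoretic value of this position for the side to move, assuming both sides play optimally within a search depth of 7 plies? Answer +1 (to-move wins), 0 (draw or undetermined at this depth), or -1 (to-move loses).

p1 O@[4]: -1[3]-1 -3[1]-1 -4[0]+1*
p2 X@[0] terminal -1; root [4] d7

value(4, O) = +1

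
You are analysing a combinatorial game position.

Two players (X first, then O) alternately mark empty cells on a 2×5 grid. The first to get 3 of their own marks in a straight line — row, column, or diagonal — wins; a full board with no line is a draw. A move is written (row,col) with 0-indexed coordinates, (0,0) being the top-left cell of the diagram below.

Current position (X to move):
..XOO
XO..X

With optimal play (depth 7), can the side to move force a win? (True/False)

X winning at [..XOO/XO..X]: False

p1 X@[..XOO/XO..X]: (0,0)[X.XOO/XO..X]+0* (0,1)[.XXOO/XO..X]+0 (1,2)[..XOO/XOX.X]+0 (1,3)[..XOO/XO.XX]+0
p2 O@[X.XOO/XO..X]: (0,1)[XOXOO/XO..X]+0* (1,2)[X.XOO/XOO.X]-1 (1,3)[X.XOO/XO.OX]-1
p3 X@[XOXOO/XO..X]: (1,2)[XOXOO/XOX.X]+0* (1,3)[XOXOO/XO.XX]+0
p4 O@[XOXOO/XOX.X]: (1,3)[XOXOO/XOXOX]+0*
p5 X@[XOXOO/XOXOX] terminal +0; root [..XOO/XO..X] d7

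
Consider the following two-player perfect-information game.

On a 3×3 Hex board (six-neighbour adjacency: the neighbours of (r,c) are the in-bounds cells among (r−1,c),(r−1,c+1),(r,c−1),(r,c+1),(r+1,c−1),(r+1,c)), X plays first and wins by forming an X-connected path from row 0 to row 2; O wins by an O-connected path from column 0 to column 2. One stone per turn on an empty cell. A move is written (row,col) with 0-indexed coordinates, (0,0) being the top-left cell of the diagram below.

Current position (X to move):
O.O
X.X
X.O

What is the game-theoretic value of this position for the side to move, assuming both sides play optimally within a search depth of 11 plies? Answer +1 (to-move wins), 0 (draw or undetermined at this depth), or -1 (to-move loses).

ply 1, X at O.O/X.X/X.O | (0,1)=+1→OXO/X.X/X.O*; (1,1)=-1→O.O/XXX/X.O; (2,1)=-1→O.O/X.X/XXO
ply 2: OXO/X.X/X.O is terminal -1 (O); from O.O/X.X/X.O depth 11

value(O.O/X.X/X.O, X) = +1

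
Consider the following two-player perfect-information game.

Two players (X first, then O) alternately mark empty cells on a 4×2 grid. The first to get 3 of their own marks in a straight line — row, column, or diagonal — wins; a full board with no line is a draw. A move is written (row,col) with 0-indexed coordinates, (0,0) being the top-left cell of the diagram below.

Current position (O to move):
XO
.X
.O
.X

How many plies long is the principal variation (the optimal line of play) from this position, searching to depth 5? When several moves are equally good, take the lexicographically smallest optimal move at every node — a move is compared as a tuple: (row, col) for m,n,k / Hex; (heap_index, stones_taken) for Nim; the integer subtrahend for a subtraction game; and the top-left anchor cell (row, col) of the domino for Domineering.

PV length from [XO/.X/.O/.X]: 3 plies

[XO/.X/.O/.X] O move#1: (1,0):+0/XO/OX/.O/.X*, (2,0):+0/XO/.X/OO/.X, (3,0):+0/XO/.X/.O/OX
[XO/OX/.O/.X] X move#2: (2,0):+0/XO/OX/XO/.X*, (3,0):+0/XO/OX/.O/XX
[XO/OX/XO/.X] O move#3: (3,0):+0/XO/OX/XO/OX*
[XO/OX/XO/OX] end (terminal +0, X#4); searched XO/.X/.O/.X to 5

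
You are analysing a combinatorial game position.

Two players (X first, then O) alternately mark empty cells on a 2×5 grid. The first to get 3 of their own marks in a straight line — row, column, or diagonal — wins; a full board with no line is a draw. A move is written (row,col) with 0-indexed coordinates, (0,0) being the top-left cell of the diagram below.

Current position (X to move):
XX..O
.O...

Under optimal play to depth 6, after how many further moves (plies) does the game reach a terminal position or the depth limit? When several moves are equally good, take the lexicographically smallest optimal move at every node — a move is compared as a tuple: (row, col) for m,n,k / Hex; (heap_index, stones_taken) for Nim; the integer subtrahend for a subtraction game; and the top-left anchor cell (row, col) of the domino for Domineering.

PV length from [XX..O/.O...]: 1 ply

[XX..O/.O...] X move#1: (0,2):+1/XXX.O/.O...*, (0,3):+0/XX.XO/.O..., (1,0):+0/XX..O/XO..., (1,2):+0/XX..O/.OX.., (1,3):+0/XX..O/.O.X., (1,4):-1/XX..O/.O..X
[XXX.O/.O...] end (terminal -1, O#2); searched XX..O/.O... to 6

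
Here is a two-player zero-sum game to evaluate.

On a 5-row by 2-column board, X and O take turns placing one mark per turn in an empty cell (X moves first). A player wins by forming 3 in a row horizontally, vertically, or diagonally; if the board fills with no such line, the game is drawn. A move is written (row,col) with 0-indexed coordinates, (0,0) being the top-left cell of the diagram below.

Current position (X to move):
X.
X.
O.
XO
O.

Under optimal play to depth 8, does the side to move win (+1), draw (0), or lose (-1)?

value(X./X./O./XO/O., X) = 0

ply 1, X at X./X./O./XO/O. | (0,1)=-1→XX/X./O./XO/O.; (1,1)=+0→X./XX/O./XO/O.*; (2,1)=+0→X./X./OX/XO/O.; (4,1)=+0→X./X./O./XO/OX
ply 2, O at X./XX/O./XO/O. | (0,1)=+0→XO/XX/O./XO/O.*; (2,1)=+0→X./XX/OO/XO/O.; (4,1)=+0→X./XX/O./XO/OO
ply 3, X at XO/XX/O./XO/O. | (2,1)=+0→XO/XX/OX/XO/O.*; (4,1)=+0→XO/XX/O./XO/OX
ply 4, O at XO/XX/OX/XO/O. | (4,1)=+0→XO/XX/OX/XO/OO*
ply 5: XO/XX/OX/XO/OO is terminal +0 (X); from X./X./O./XO/O. depth 8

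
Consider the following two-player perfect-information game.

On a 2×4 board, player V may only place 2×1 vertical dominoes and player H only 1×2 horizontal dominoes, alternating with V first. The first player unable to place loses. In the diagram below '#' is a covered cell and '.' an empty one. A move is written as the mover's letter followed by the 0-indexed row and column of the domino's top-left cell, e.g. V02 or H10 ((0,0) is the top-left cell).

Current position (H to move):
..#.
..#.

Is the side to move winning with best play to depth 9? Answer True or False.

p1 H@[..#./..#.]: H00[###./..#.]+1* H10[..#./###.]+1
p2 V@[###./..#.]: V03[####/..##]-1*
p3 H@[####/..##]: H10[####/####]+1*
p4 V@[####/####] terminal -1; root [..#./..#.] d9

H winning at [..#./..#.]: True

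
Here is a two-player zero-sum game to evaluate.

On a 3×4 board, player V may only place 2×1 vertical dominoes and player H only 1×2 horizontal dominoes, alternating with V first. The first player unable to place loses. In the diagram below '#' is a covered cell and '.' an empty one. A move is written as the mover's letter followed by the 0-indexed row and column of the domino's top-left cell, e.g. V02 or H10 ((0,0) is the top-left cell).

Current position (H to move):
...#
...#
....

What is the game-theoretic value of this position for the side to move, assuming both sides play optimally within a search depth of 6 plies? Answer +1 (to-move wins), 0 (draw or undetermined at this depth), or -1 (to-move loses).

value(...#/...#/...., H) = +1

ply 1, H at ...#/...#/.... | H00=-1→##.#/...#/....; H01=-1→.###/...#/....; H10=+1→...#/##.#/....*; H11=+1→...#/.###/....; H20=-1→...#/...#/##..; H21=-1→...#/...#/.##.; H22=-1→...#/...#/..##
ply 2, V at ...#/##.#/.... | V02=-1→..##/####/....*; V12=-1→...#/####/..#.
ply 3, H at ..##/####/.... | H00=+1→####/####/....*; H20=+1→..##/####/##..; H21=+1→..##/####/.##.; H22=+1→..##/####/..##
ply 4: ####/####/.... is terminal -1 (V); from ...#/...#/.... depth 6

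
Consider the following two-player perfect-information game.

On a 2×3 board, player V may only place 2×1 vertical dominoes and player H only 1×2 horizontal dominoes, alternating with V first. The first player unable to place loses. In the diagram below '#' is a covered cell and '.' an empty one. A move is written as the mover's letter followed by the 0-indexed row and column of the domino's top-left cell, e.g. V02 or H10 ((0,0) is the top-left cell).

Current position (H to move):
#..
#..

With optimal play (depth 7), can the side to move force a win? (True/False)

H winning at [#../#..]: True

ply 1, H at #../#.. | H01=+1→###/#..*; H11=+1→#../###
ply 2: ###/#.. is terminal -1 (V); from #../#.. depth 7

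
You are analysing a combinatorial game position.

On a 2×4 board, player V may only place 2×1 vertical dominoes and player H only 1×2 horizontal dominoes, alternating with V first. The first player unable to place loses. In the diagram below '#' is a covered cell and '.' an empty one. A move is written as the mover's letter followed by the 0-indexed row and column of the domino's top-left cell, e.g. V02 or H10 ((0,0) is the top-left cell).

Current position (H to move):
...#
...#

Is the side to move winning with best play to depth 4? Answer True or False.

H winning at [...#/...#]: True

[...#/...#] H move#1: H00:+1/##.#/...#*, H01:+1/.###/...#, H10:+1/...#/##.#, H11:+1/...#/.###
[##.#/...#] V move#2: V02:-1/####/..##*
[####/..##] H move#3: H10:+1/####/####*
[####/####] end (terminal -1, V#4); searched ...#/...# to 4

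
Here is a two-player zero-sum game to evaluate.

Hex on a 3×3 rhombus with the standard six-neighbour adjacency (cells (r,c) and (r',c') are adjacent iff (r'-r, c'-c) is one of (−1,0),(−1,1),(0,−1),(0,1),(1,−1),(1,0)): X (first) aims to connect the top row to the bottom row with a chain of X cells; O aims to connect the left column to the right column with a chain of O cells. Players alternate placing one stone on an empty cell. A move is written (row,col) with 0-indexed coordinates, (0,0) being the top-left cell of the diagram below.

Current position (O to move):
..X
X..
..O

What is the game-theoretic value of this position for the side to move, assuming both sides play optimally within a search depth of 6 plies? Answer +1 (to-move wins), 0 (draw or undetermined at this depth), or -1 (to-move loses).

value(..X/X../..O, O) = -1

[..X/X../..O] O move#1: (0,0):-1/O.X/X../..O*, (0,1):-1/.OX/X../..O, (1,1):-1/..X/XO./..O, (1,2):-1/..X/X.O/..O, (2,0):-1/..X/X../O.O, (2,1):-1/..X/X../.OO
[O.X/X../..O] X move#2: (0,1):+1/OXX/X../..O*, (1,1):+1/O.X/XX./..O, (1,2):+1/O.X/X.X/..O, (2,0):+1/O.X/X../X.O, (2,1):+1/O.X/X../.XO
[OXX/X../..O] O move#3: (1,1):-1/OXX/XO./..O*, (1,2):-1/OXX/X.O/..O, (2,0):-1/OXX/X../O.O, (2,1):-1/OXX/X../.OO
[OXX/XO./..O] X move#4: (1,2):+1/OXX/XOX/..O*, (2,0):+1/OXX/XO./X.O, (2,1):+1/OXX/XO./.XO
[OXX/XOX/..O] O move#5: (2,0):-1/OXX/XOX/O.O*, (2,1):-1/OXX/XOX/.OO
[OXX/XOX/O.O] X move#6: (2,1):+1/OXX/XOX/OXO*
[OXX/XOX/OXO] end (terminal -1, O#7); searched ..X/X../..O to 6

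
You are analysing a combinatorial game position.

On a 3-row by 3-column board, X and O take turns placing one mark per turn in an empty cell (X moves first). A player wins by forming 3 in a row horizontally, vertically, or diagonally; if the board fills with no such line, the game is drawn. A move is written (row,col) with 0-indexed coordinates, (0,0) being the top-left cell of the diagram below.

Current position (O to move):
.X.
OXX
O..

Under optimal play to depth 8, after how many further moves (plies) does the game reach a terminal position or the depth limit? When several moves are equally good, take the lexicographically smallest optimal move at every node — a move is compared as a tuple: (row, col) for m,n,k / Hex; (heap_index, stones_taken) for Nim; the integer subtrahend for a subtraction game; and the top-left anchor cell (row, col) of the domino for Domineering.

PV length from [.X./OXX/O..]: 1 ply

p1 O@[.X./OXX/O..]: (0,0)[OX./OXX/O..]+1* (0,2)[.XO/OXX/O..]-1 (2,1)[.X./OXX/OO.]+1 (2,2)[.X./OXX/O.O]-1
p2 X@[OX./OXX/O..] terminal -1; root [.X./OXX/O..] d8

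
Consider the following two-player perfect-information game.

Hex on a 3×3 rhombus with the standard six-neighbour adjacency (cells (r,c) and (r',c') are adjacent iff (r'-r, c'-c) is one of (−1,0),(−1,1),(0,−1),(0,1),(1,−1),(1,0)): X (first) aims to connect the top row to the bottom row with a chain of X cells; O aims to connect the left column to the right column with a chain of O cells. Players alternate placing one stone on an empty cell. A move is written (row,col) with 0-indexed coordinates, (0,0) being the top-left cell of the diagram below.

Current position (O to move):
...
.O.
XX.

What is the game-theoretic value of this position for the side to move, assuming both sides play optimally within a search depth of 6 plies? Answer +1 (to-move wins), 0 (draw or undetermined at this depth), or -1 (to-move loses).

value(.../.O./XX., O) = +1

p1 O@[.../.O./XX.]: (0,0)[O../.O./XX.]+1* (0,1)[.O./.O./XX.]+1 (0,2)[..O/.O./XX.]-1 (1,0)[.../OO./XX.]+1 (1,2)[.../.OO/XX.]-1 (2,2)[.../.O./XXO]-1
p2 X@[O../.O./XX.]: (0,1)[OX./.O./XX.]-1* (0,2)[O.X/.O./XX.]-1 (1,0)[O../XO./XX.]-1 (1,2)[O../.OX/XX.]-1 (2,2)[O../.O./XXX]-1
p3 O@[OX./.O./XX.]: (0,2)[OXO/.O./XX.]-1 (1,0)[OX./OO./XX.]+1* (1,2)[OX./.OO/XX.]-1 (2,2)[OX./.O./XXO]-1
p4 X@[OX./OO./XX.]: (0,2)[OXX/OO./XX.]-1* (1,2)[OX./OOX/XX.]-1 (2,2)[OX./OO./XXX]-1
p5 O@[OXX/OO./XX.]: (1,2)[OXX/OOO/XX.]+1* (2,2)[OXX/OO./XXO]-1
p6 X@[OXX/OOO/XX.] terminal -1; root [.../.O./XX.] d6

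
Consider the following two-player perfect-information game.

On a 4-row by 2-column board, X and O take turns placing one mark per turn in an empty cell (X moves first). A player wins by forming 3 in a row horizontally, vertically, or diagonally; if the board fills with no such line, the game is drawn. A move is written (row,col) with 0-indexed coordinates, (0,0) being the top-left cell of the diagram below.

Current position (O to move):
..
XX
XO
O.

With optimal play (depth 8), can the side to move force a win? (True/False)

ply 1, O at ../XX/XO/O. | (0,0)=+0→O./XX/XO/O.*; (0,1)=-1→.O/XX/XO/O.; (3,1)=-1→../XX/XO/OO
ply 2, X at O./XX/XO/O. | (0,1)=+0→OX/XX/XO/O.*; (3,1)=+0→O./XX/XO/OX
ply 3, O at OX/XX/XO/O. | (3,1)=+0→OX/XX/XO/OO*
ply 4: OX/XX/XO/OO is terminal +0 (X); from ../XX/XO/O. depth 8

O winning at [../XX/XO/O.]: False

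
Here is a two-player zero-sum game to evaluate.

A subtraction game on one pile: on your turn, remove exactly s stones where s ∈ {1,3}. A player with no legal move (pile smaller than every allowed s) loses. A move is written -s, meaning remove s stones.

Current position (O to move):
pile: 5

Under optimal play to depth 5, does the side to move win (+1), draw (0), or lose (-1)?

p1 O@[5]: -1[4]+1* -3[2]+1
p2 X@[4]: -1[3]-1* -3[1]-1
p3 O@[3]: -1[2]+1* -3[0]+1
p4 X@[2]: -1[1]-1*
p5 O@[1]: -1[0]+1*
p6 X@[0] terminal -1; root [5] d5

value(5, O) = +1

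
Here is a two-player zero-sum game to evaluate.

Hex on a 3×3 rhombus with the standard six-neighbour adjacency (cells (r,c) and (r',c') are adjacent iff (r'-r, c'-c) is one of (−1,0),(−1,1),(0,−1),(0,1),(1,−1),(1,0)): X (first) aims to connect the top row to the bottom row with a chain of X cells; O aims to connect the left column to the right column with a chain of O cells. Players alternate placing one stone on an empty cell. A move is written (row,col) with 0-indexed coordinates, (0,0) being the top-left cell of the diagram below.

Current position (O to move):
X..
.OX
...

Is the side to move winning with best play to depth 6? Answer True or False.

ply 1, O at X../.OX/... | (0,1)=-1→XO./.OX/...; (0,2)=+1→X.O/.OX/...*; (1,0)=-1→X../OOX/...; (2,0)=-1→X../.OX/O..; (2,1)=+1→X../.OX/.O.; (2,2)=+1→X../.OX/..O
ply 2, X at X.O/.OX/... | (0,1)=-1→XXO/.OX/...*; (1,0)=-1→X.O/XOX/...; (2,0)=-1→X.O/.OX/X..; (2,1)=-1→X.O/.OX/.X.; (2,2)=-1→X.O/.OX/..X
ply 3, O at XXO/.OX/... | (1,0)=+1→XXO/OOX/...*; (2,0)=+1→XXO/.OX/O..; (2,1)=+1→XXO/.OX/.O.; (2,2)=+1→XXO/.OX/..O
ply 4: XXO/OOX/... is terminal -1 (X); from X../.OX/... depth 6

O winning at [X../.OX/...]: True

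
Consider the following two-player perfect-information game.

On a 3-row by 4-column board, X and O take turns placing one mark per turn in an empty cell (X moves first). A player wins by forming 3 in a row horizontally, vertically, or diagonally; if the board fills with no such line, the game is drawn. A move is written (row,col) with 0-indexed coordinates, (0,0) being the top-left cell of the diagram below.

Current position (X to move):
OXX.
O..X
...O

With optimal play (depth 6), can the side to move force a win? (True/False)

[OXX./O..X/...O] X move#1: (0,3):+1/OXXX/O..X/...O*, (1,1):-1/OXX./OX.X/...O, (1,2):-1/OXX./O.XX/...O, (2,0):+1/OXX./O..X/X..O, (2,1):-1/OXX./O..X/.X.O, (2,2):-1/OXX./O..X/..XO
[OXXX/O..X/...O] end (terminal -1, O#2); searched OXX./O..X/...O to 6

X winning at [OXX./O..X/...O]: True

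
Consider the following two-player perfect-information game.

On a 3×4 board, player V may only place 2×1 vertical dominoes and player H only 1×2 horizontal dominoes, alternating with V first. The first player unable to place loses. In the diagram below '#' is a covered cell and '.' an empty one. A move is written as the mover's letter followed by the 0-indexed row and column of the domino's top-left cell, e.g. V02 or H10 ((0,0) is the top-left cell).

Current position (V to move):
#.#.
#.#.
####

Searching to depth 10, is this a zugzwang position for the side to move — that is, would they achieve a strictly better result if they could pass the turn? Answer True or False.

zugzwang(#.#./#.#./####, V) = False

[#.#./#.#./####] V move#1: V01:+1/###./###./####*, V03:+1/#.##/#.##/####
[###./###./####] end (terminal -1, H#2); searched #.#./#.#./#### to 10
if V skipped the turn, H would face:
~ [#.#./#.#./####] end (terminal -1, H#1); searched #.#./#.#./#### to 10
compare (V): move=+1 vs pass=+1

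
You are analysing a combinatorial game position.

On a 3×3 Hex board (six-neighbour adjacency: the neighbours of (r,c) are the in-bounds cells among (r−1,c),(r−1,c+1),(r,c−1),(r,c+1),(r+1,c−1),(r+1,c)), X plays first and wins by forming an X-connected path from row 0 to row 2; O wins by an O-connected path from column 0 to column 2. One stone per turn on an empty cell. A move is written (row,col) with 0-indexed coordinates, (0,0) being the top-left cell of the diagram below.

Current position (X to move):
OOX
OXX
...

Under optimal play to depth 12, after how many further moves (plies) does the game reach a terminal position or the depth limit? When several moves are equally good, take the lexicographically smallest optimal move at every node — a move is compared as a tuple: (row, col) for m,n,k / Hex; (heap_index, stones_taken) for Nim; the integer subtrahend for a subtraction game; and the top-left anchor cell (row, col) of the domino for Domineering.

ply 1, X at OOX/OXX/... | (2,0)=+1→OOX/OXX/X..*; (2,1)=+1→OOX/OXX/.X.; (2,2)=+1→OOX/OXX/..X
ply 2: OOX/OXX/X.. is terminal -1 (O); from OOX/OXX/... depth 12

PV length from [OOX/OXX/...]: 1 ply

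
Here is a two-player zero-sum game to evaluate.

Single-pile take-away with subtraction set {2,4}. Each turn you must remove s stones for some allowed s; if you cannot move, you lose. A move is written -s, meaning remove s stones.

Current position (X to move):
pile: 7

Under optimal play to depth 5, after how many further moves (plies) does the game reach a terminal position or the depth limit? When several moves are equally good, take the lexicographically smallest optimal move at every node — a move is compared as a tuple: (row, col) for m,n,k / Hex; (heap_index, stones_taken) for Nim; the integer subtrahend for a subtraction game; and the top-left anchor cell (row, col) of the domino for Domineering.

p1 X@[7]: -2[5]-1* -4[3]-1
p2 O@[5]: -2[3]-1 -4[1]+1*
p3 X@[1] terminal -1; root [7] d5

PV length from [7]: 2 plies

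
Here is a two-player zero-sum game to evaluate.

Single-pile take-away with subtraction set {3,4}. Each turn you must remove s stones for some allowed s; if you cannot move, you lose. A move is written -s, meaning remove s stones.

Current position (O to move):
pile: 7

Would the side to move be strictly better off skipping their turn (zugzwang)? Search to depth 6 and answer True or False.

p1 O@[7]: -3[4]-1* -4[3]-1
p2 X@[4]: -3[1]+1* -4[0]+1
p3 O@[1] terminal -1; root [7] d6
if O skipped the turn, X would face:
~ p1 X@[7]: -3[4]-1* -4[3]-1
~ p2 O@[4]: -3[1]+1* -4[0]+1
~ p3 X@[1] terminal -1; root [7] d6
compare (O): move=-1 vs pass=+1

zugzwang(7, O) = True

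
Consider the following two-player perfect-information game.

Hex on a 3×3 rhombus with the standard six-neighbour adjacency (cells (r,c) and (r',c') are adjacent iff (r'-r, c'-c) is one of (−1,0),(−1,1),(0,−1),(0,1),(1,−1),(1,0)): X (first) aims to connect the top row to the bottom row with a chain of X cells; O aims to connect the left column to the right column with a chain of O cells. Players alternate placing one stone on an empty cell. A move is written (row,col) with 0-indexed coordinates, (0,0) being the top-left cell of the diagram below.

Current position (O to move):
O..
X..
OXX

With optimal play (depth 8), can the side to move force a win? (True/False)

O winning at [O../X../OXX]: True

p1 O@[O../X../OXX]: (0,1)[OO./X../OXX]-1 (0,2)[O.O/X../OXX]+1* (1,1)[O../XO./OXX]+1 (1,2)[O../X.O/OXX]-1
p2 X@[O.O/X../OXX]: (0,1)[OXO/X../OXX]-1* (1,1)[O.O/XX./OXX]-1 (1,2)[O.O/X.X/OXX]-1
p3 O@[OXO/X../OXX]: (1,1)[OXO/XO./OXX]+1* (1,2)[OXO/X.O/OXX]-1
p4 X@[OXO/XO./OXX] terminal -1; root [O../X../OXX] d8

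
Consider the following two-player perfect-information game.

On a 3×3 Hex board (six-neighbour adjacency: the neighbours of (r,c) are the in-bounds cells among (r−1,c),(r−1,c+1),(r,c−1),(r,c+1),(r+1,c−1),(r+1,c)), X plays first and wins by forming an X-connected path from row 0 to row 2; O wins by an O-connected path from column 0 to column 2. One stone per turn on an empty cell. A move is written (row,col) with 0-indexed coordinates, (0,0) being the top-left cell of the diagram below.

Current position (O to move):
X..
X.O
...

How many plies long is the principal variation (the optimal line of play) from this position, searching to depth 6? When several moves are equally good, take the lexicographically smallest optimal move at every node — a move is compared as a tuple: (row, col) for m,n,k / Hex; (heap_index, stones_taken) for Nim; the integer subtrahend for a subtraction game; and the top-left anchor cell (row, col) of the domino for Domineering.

PV length from [X../X.O/...]: 5 plies

[X../X.O/...] O move#1: (0,1):-1/XO./X.O/..., (0,2):-1/X.O/X.O/..., (1,1):-1/X../XOO/..., (2,0):+1/X../X.O/O..*, (2,1):-1/X../X.O/.O., (2,2):-1/X../X.O/..O
[X../X.O/O..] X move#2: (0,1):-1/XX./X.O/O..*, (0,2):-1/X.X/X.O/O.., (1,1):-1/X../XXO/O.., (2,1):-1/X../X.O/OX., (2,2):-1/X../X.O/O.X
[XX./X.O/O..] O move#3: (0,2):+1/XXO/X.O/O..*, (1,1):+1/XX./XOO/O.., (2,1):+1/XX./X.O/OO., (2,2):+1/XX./X.O/O.O
[XXO/X.O/O..] X move#4: (1,1):-1/XXO/XXO/O..*, (2,1):-1/XXO/X.O/OX., (2,2):-1/XXO/X.O/O.X
[XXO/XXO/O..] O move#5: (2,1):+1/XXO/XXO/OO.*, (2,2):-1/XXO/XXO/O.O
[XXO/XXO/OO.] end (terminal -1, X#6); searched X../X.O/... to 6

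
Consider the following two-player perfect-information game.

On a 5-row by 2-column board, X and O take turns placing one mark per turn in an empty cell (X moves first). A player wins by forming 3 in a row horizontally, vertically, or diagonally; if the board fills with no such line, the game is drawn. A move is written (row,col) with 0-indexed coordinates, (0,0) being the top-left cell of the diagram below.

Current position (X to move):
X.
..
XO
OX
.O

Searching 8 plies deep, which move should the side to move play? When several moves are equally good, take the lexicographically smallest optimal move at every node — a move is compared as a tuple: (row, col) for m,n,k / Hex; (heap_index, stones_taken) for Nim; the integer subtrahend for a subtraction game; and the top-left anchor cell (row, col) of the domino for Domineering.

X's best at [X./../XO/OX/.O]: (1,0)

[X./../XO/OX/.O] X move#1: (0,1):+0/XX/../XO/OX/.O, (1,0):+1/X./X./XO/OX/.O*, (1,1):+0/X./.X/XO/OX/.O, (4,0):+0/X./../XO/OX/XO
[X./X./XO/OX/.O] end (terminal -1, O#2); searched X./../XO/OX/.O to 8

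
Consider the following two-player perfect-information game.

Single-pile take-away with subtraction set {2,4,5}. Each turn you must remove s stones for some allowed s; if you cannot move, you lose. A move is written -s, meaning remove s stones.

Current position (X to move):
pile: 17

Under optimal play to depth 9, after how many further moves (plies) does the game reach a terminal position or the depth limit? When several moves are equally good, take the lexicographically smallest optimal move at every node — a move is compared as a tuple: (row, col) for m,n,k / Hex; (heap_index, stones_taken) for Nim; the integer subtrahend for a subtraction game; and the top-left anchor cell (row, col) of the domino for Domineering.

PV length from [17]: 5 plies

p1 X@[17]: -2[15]+1* -4[13]-1 -5[12]-1
p2 O@[15]: -2[13]-1* -4[11]-1 -5[10]-1
p3 X@[13]: -2[11]-1 -4[9]-1 -5[8]+1*
p4 O@[8]: -2[6]-1* -4[4]-1 -5[3]-1
p5 X@[6]: -2[4]-1 -4[2]-1 -5[1]+1*
p6 O@[1] terminal -1; root [17] d9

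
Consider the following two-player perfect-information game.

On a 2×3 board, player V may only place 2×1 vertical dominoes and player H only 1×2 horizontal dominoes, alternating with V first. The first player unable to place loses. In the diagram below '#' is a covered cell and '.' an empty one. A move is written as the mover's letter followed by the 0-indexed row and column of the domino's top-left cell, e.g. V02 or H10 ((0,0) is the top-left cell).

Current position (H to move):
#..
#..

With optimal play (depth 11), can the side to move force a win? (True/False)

ply 1, H at #../#.. | H01=+1→###/#..*; H11=+1→#../###
ply 2: ###/#.. is terminal -1 (V); from #../#.. depth 11

H winning at [#../#..]: True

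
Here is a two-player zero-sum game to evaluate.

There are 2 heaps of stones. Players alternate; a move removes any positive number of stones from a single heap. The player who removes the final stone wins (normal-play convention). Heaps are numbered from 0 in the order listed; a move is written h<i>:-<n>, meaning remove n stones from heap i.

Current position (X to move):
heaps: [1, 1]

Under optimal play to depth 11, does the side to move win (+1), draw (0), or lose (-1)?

ply 1, X at (1,1) | h0:-1=-1→(0,1)*; h1:-1=-1→(1,0)
ply 2, O at (0,1) | h1:-1=+1→(0,0)*
ply 3: (0,0) is terminal -1 (X); from (1,1) depth 11

value((1,1), X) = -1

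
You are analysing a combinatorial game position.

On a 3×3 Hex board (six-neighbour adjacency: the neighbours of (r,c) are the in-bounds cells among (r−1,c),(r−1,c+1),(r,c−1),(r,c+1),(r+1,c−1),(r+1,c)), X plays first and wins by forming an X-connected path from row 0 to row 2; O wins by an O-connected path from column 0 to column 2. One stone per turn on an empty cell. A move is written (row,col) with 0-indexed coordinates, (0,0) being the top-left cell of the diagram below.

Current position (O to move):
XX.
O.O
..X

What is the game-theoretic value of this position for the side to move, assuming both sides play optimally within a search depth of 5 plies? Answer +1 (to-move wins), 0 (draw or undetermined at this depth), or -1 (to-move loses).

value(XX./O.O/..X, O) = +1

ply 1, O at XX./O.O/..X | (0,2)=-1→XXO/O.O/..X; (1,1)=+1→XX./OOO/..X*; (2,0)=+1→XX./O.O/O.X; (2,1)=+1→XX./O.O/.OX
ply 2: XX./OOO/..X is terminal -1 (X); from XX./O.O/..X depth 5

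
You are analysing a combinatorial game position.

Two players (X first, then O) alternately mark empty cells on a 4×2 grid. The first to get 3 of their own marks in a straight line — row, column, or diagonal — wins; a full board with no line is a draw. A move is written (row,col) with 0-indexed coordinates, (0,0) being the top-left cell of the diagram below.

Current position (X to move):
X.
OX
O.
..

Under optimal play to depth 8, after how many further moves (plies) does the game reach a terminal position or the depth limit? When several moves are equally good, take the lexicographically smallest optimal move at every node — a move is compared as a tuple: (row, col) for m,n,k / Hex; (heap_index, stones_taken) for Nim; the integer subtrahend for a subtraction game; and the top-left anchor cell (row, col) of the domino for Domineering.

p1 X@[X./OX/O./..]: (0,1)[XX/OX/O./..]-1 (2,1)[X./OX/OX/..]-1 (3,0)[X./OX/O./X.]+0* (3,1)[X./OX/O./.X]-1
p2 O@[X./OX/O./X.]: (0,1)[XO/OX/O./X.]+0* (2,1)[X./OX/OO/X.]+0 (3,1)[X./OX/O./XO]+0
p3 X@[XO/OX/O./X.]: (2,1)[XO/OX/OX/X.]+0* (3,1)[XO/OX/O./XX]+0
p4 O@[XO/OX/OX/X.]: (3,1)[XO/OX/OX/XO]+0*
p5 X@[XO/OX/OX/XO] terminal +0; root [X./OX/O./..] d8

PV length from [X./OX/O./..]: 4 plies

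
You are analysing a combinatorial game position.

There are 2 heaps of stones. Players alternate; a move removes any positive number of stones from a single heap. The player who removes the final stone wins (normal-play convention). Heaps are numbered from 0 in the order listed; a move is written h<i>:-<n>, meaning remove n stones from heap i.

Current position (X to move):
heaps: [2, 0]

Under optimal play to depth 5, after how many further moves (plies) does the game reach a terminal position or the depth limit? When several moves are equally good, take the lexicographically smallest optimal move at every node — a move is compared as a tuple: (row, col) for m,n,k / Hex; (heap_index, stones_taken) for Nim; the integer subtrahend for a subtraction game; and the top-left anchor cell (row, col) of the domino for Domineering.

PV length from [(2,0)]: 1 ply

[(2,0)] X move#1: h0:-1:-1/(1,0), h0:-2:+1/(0,0)*
[(0,0)] end (terminal -1, O#2); searched (2,0) to 5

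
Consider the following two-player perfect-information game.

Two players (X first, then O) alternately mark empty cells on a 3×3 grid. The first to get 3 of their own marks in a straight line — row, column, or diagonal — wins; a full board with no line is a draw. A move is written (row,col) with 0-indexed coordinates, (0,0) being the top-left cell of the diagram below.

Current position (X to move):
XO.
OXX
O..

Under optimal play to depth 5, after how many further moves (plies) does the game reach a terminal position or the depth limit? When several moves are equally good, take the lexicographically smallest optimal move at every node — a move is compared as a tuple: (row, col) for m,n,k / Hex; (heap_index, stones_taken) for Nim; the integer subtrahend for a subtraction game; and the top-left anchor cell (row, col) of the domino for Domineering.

PV length from [XO./OXX/O..]: 1 ply

p1 X@[XO./OXX/O..]: (0,2)[XOX/OXX/O..]+0 (2,1)[XO./OXX/OX.]+0 (2,2)[XO./OXX/O.X]+1*
p2 O@[XO./OXX/O.X] terminal -1; root [XO./OXX/O..] d5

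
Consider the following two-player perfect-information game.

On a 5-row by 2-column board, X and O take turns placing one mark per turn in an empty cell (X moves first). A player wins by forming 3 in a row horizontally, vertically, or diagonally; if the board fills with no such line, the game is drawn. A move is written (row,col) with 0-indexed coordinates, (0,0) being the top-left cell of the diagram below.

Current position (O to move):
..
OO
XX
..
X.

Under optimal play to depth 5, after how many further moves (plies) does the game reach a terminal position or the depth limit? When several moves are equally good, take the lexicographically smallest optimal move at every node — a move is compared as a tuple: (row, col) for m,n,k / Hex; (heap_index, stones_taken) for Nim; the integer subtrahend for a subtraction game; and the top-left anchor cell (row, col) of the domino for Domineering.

PV length from [../OO/XX/../X.]: 5 plies

[../OO/XX/../X.] O move#1: (0,0):-1/O./OO/XX/../X., (0,1):-1/.O/OO/XX/../X., (3,0):+0/../OO/XX/O./X.*, (3,1):-1/../OO/XX/.O/X., (4,1):-1/../OO/XX/../XO
[../OO/XX/O./X.] X move#2: (0,0):+0/X./OO/XX/O./X.*, (0,1):+0/.X/OO/XX/O./X., (3,1):+0/../OO/XX/OX/X., (4,1):+0/../OO/XX/O./XX
[X./OO/XX/O./X.] O move#3: (0,1):+0/XO/OO/XX/O./X.*, (3,1):+0/X./OO/XX/OO/X., (4,1):+0/X./OO/XX/O./XO
[XO/OO/XX/O./X.] X move#4: (3,1):+0/XO/OO/XX/OX/X.*, (4,1):+0/XO/OO/XX/O./XX
[XO/OO/XX/OX/X.] O move#5: (4,1):+0/XO/OO/XX/OX/XO*
[XO/OO/XX/OX/XO] end (terminal +0, X#6); searched ../OO/XX/../X. to 5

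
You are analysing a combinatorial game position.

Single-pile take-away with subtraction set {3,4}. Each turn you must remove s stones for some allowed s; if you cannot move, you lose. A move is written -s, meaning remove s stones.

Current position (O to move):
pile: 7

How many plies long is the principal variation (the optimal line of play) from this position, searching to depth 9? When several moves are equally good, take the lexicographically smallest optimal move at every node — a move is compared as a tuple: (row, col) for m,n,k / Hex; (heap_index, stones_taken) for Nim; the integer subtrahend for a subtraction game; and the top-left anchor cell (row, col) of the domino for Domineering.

PV length from [7]: 2 plies

p1 O@[7]: -3[4]-1* -4[3]-1
p2 X@[4]: -3[1]+1* -4[0]+1
p3 O@[1] terminal -1; root [7] d9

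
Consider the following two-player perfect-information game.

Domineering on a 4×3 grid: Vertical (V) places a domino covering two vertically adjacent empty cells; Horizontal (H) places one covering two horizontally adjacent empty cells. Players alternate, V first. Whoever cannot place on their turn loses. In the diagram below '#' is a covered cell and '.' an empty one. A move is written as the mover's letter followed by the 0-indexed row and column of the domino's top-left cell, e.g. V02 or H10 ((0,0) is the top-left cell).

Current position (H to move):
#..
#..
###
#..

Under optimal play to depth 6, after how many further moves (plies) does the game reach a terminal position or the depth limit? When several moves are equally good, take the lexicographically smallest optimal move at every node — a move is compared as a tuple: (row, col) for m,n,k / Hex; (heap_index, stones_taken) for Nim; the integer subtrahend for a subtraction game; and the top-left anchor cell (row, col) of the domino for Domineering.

p1 H@[#../#../###/#..]: H01[###/#../###/#..]+1* H11[#../###/###/#..]+1 H31[#../#../###/###]-1
p2 V@[###/#../###/#..] terminal -1; root [#../#../###/#..] d6

PV length from [#../#../###/#..]: 1 ply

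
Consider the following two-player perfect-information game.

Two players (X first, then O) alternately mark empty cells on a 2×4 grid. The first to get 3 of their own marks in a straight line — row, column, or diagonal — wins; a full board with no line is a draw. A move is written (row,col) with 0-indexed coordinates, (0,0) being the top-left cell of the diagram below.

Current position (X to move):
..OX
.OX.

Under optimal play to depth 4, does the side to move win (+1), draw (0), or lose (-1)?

value(..OX/.OX., X) = 0

p1 X@[..OX/.OX.]: (0,0)[X.OX/.OX.]+0* (0,1)[.XOX/.OX.]+0 (1,0)[..OX/XOX.]+0 (1,3)[..OX/.OXX]+0
p2 O@[X.OX/.OX.]: (0,1)[XOOX/.OX.]+0* (1,0)[X.OX/OOX.]+0 (1,3)[X.OX/.OXO]+0
p3 X@[XOOX/.OX.]: (1,0)[XOOX/XOX.]+0* (1,3)[XOOX/.OXX]+0
p4 O@[XOOX/XOX.]: (1,3)[XOOX/XOXO]+0*
p5 X@[XOOX/XOXO] terminal +0; root [..OX/.OX.] d4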